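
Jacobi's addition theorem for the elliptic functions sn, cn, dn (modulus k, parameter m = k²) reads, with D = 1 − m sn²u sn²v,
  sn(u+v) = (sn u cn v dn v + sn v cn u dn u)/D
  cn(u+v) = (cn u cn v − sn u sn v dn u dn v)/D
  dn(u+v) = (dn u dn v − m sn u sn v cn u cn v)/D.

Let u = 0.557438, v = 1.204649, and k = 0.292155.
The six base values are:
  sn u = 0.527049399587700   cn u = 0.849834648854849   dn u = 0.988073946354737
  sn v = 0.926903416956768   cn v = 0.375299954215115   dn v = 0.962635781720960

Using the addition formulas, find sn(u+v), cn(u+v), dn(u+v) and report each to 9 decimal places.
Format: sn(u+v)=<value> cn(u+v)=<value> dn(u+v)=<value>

sn(u+v)=0.988874944 cn(u+v)=-0.148749272 dn(u+v)=0.957357843

m = k² = 0.085354544025
D = 1 − m·sn²u·sn²v = 0.9796296608940475
sn(u+v) = (sn u·cn v·dn v + sn v·cn u·dn u)/D = 0.9687312256151397/0.9796296608940475 = 0.9888749435486044
cn(u+v) = (cn u·cn v − sn u·sn v·dn u·dn v)/D = -0.1457191992208842/0.9796296608940475 = -0.1487492723402181
dn(u+v) = (dn u·dn v − m·sn u·sn v·cn u·cn v)/D = 0.9378561393977975/0.9796296608940475 = 0.9573578433118023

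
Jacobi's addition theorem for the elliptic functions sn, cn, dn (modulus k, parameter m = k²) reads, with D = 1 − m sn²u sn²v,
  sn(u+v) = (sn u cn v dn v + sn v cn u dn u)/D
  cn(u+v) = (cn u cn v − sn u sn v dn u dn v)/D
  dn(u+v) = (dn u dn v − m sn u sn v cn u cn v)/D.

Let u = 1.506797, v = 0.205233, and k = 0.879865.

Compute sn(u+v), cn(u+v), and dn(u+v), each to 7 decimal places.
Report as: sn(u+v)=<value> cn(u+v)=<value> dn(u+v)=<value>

sn(u+v)=0.9713026 cn(u+v)=0.2378470 dn(u+v)=0.5192618

sn u = 0.9390320420942659, cn u = 0.3438296437485763, dn u = 0.5633455000093938
sn v = 0.2027140443011464, cn v = 0.9792379773288375, dn v = 0.9839651194644334
m = k² = 0.774162418225
D = 1 − m·sn²u·sn²v = 0.9719482096439869
sn(u+v) = (sn u·cn v·dn v + sn v·cn u·dn u)/D = 0.9440558632514468/0.9719482096439869 = 0.9713026413179395
cn(u+v) = (cn u·cn v − sn u·sn v·dn u·dn v)/D = 0.231174932228209/0.9719482096439869 = 0.2378469654395326
dn(u+v) = (dn u·dn v − m·sn u·sn v·cn u·cn v)/D = 0.5046956194746968/0.9719482096439869 = 0.5192618438584921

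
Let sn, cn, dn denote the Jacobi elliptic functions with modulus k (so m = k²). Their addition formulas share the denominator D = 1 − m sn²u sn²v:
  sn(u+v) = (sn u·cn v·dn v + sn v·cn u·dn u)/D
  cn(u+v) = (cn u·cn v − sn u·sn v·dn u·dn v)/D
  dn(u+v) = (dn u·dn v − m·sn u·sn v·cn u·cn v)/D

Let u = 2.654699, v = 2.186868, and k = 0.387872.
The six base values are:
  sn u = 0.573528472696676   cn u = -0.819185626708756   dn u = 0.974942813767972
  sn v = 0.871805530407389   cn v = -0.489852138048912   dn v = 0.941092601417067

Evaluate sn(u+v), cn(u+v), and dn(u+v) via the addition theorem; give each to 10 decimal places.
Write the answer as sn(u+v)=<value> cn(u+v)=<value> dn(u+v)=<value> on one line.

m = k² = 0.150444688384
D = 1 − m·sn²u·sn²v = 0.9623880313939903
sn(u+v) = (sn u·cn v·dn v + sn v·cn u·dn u)/D = -0.9606699147190319/0.9623880313939903 = -0.998214736032752
cn(u+v) = (cn u·cn v − sn u·sn v·dn u·dn v)/D = -0.05748076133914821/0.9623880313939903 = -0.0597272196495306
dn(u+v) = (dn u·dn v − m·sn u·sn v·cn u·cn v)/D = 0.8873259396776761/0.9623880313939903 = 0.9220043378889605

sn(u+v)=-0.9982147360 cn(u+v)=-0.0597272196 dn(u+v)=0.9220043379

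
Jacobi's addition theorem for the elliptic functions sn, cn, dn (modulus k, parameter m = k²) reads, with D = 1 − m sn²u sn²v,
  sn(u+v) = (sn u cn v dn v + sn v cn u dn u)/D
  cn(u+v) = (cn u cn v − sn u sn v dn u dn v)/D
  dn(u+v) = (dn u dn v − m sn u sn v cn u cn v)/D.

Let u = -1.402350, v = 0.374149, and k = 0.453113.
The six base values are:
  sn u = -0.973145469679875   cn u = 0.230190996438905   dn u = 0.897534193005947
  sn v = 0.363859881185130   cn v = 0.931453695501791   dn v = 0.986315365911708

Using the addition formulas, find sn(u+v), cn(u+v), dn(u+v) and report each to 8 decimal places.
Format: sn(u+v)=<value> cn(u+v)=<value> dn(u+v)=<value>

m = k² = 0.205311390769
D = 1 − m·sn²u·sn²v = 0.9742583179363641
sn(u+v) = (sn u·cn v·dn v + sn v·cn u·dn u)/D = -0.8188606325435934/0.9742583179363641 = -0.8404964242728479
cn(u+v) = (cn u·cn v − sn u·sn v·dn u·dn v)/D = 0.5278698083225631/0.9742583179363641 = 0.5418170916319979
dn(u+v) = (dn u·dn v − m·sn u·sn v·cn u·cn v)/D = 0.9008391985146128/0.9742583179363641 = 0.9246410135073162

sn(u+v)=-0.84049642 cn(u+v)=0.54181709 dn(u+v)=0.92464101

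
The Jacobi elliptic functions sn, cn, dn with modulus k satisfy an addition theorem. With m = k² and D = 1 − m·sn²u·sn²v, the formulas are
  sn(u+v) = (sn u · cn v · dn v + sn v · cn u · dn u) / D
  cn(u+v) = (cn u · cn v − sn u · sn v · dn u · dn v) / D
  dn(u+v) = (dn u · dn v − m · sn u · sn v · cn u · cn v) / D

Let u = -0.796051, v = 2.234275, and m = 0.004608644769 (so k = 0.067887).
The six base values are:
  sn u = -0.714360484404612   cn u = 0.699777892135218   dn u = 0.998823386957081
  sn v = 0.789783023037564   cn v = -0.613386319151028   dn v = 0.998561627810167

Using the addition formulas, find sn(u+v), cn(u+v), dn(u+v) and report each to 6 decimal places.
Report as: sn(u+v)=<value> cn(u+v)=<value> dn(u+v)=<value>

m = k² = 0.004608644769
D = 1 − m·sn²u·sn²v = 0.9985330217713661
sn(u+v) = (sn u·cn v·dn v + sn v·cn u·dn u)/D = 0.9895711008619814/0.9985330217713661 = 0.9910249128331414
cn(u+v) = (cn u·cn v − sn u·sn v·dn u·dn v)/D = 0.1334812043197907/0.9985330217713661 = 0.1336773060173806
dn(u+v) = (dn u·dn v − m·sn u·sn v·cn u·cn v)/D = 0.9962706337821265/0.9985330217713661 = 0.9977342882609669

sn(u+v)=0.991025 cn(u+v)=0.133677 dn(u+v)=0.997734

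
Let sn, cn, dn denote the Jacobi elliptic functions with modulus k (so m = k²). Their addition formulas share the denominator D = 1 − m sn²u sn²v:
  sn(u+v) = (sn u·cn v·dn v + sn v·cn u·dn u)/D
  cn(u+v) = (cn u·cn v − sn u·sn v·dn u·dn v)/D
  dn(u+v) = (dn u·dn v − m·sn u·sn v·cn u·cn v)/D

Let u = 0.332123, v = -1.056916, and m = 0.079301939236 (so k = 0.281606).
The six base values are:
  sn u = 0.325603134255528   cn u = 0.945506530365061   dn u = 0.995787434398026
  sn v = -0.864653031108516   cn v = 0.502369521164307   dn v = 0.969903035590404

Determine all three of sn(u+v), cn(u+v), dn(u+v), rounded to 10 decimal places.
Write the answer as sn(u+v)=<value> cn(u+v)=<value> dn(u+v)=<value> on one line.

m = k² = 0.079301939236
D = 1 − m·sn²u·sn²v = 0.9937144295609828
sn(u+v) = (sn u·cn v·dn v + sn v·cn u·dn u)/D = -0.6554411300673828/0.9937144295609828 = -0.659587010683696
cn(u+v) = (cn u·cn v − sn u·sn v·dn u·dn v)/D = 0.7469038040696416/0.9937144295609828 = 0.7516282161663078
dn(u+v) = (dn u·dn v − m·sn u·sn v·cn u·cn v)/D = 0.9764220453112112/0.9937144295609828 = 0.9825982357351787

sn(u+v)=-0.6595870107 cn(u+v)=0.7516282162 dn(u+v)=0.9825982357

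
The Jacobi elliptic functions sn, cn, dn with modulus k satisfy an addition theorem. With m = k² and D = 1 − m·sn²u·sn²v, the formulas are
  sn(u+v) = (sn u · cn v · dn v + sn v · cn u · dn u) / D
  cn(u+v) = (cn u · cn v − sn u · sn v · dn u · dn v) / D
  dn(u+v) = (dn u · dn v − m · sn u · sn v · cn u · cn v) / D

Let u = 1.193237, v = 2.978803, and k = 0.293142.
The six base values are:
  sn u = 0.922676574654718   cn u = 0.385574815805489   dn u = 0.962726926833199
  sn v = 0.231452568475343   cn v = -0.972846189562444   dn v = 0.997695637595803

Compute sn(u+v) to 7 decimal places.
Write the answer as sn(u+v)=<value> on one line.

sn(u+v)=-0.8128235

m = k² = 0.085932232164
D = 1 − m·sn²u·sn²v = 0.9960809654549056
sn(u+v) = (sn u·cn v·dn v + sn v·cn u·dn u)/D = -0.8096379951917844/0.9960809654549056 = -0.8128234784830232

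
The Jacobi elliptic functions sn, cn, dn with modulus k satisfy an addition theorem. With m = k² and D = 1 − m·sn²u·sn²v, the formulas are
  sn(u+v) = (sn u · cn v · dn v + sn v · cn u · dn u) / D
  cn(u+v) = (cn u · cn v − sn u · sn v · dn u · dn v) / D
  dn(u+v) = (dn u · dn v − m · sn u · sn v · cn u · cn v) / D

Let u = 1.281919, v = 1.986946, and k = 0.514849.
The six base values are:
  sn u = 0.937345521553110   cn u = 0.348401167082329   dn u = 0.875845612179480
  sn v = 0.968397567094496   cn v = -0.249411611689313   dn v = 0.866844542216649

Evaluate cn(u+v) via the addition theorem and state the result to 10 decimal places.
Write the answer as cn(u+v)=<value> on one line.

m = k² = 0.265069492801
D = 1 − m·sn²u·sn²v = 0.7815930047889094
cn(u+v) = (cn u·cn v − sn u·sn v·dn u·dn v)/D = -0.7760586509632817/0.7815930047889094 = -0.9929191359291626

cn(u+v)=-0.9929191359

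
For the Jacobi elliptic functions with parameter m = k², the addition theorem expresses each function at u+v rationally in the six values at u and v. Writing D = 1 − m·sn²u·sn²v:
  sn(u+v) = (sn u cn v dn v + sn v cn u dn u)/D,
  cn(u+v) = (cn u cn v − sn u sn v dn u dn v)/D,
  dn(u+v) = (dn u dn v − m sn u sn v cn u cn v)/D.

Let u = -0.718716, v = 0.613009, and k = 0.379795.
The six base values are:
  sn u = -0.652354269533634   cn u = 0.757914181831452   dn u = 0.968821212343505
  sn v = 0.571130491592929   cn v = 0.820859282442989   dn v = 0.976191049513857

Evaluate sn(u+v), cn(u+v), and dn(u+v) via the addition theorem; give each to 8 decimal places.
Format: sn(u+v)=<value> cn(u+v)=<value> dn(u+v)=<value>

m = k² = 0.144244242025
D = 1 − m·sn²u·sn²v = 0.979976674928689
sn(u+v) = (sn u·cn v·dn v + sn v·cn u·dn u)/D = -0.1033699745716379/0.979976674928689 = -0.1054820764781569
cn(u+v) = (cn u·cn v − sn u·sn v·dn u·dn v)/D = 0.9745095852588358/0.979976674928689 = 0.994421204290142
dn(u+v) = (dn u·dn v − m·sn u·sn v·cn u·cn v)/D = 0.9791899626506507/0.979976674928689 = 0.9991972132621468

sn(u+v)=-0.10548208 cn(u+v)=0.99442120 dn(u+v)=0.99919721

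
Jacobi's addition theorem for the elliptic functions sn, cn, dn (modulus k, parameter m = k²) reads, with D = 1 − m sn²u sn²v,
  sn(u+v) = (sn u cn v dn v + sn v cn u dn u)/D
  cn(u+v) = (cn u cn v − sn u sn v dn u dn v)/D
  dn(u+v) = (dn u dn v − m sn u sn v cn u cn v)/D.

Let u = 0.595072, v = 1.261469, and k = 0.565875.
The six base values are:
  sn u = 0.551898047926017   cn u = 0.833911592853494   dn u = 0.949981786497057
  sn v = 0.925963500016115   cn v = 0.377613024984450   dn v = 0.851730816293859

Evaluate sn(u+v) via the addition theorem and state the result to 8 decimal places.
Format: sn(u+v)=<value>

sn(u+v)=0.99419456

m = k² = 0.320214515625
D = 1 − m·sn²u·sn²v = 0.9163730097767174
sn(u+v) = (sn u·cn v·dn v + sn v·cn u·dn u)/D = 0.9110530649171958/0.9163730097767174 = 0.9941945640009434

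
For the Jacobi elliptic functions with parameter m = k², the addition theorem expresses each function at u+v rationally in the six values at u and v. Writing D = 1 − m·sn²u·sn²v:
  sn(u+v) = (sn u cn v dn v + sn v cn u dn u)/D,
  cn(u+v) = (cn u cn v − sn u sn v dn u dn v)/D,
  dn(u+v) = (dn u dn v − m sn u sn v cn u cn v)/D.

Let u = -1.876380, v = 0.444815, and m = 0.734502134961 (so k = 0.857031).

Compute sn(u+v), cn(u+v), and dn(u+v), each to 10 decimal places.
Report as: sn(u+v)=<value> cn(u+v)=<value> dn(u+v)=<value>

sn u = -0.9913645525430509, cn u = 0.1311347549702845, dn u = 0.5273789924730801
sn v = 0.4209771218507114, cn v = 0.9070712556785665, dn v = 0.9326469083863453
m = k² = 0.734502134961
D = 1 − m·sn²u·sn²v = 0.8720686968151376
sn(u+v) = (sn u·cn v·dn v + sn v·cn u·dn u)/D = -0.8095579948192531/0.8720686968151376 = -0.9283190622204667
cn(u+v) = (cn u·cn v − sn u·sn v·dn u·dn v)/D = 0.3242216294282086/0.8720686968151376 = 0.3717845057531489
dn(u+v) = (dn u·dn v − m·sn u·sn v·cn u·cn v)/D = 0.5283206950248643/0.8720686968151376 = 0.6058246293604304

sn(u+v)=-0.9283190622 cn(u+v)=0.3717845058 dn(u+v)=0.6058246294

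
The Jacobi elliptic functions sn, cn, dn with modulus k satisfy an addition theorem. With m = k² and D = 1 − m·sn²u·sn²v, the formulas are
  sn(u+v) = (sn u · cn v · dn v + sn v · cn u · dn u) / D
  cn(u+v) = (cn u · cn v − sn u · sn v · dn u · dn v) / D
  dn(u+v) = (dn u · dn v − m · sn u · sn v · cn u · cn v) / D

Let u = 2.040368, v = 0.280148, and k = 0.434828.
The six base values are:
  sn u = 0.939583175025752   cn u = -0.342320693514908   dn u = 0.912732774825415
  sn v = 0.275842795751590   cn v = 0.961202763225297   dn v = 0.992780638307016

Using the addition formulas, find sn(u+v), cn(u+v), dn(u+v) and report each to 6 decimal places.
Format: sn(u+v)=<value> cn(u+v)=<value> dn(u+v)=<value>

sn(u+v)=0.820849 cn(u+v)=-0.571145 dn(u+v)=0.934132

m = k² = 0.189075389584
D = 1 − m·sn²u·sn²v = 0.9872992678152514
sn(u+v) = (sn u·cn v·dn v + sn v·cn u·dn u)/D = 0.8104235810916977/0.9872992678152514 = 0.8208489639469158
cn(u+v) = (cn u·cn v − sn u·sn v·dn u·dn v)/D = -0.5638913578332621/0.9872992678152514 = -0.5711453216014948
dn(u+v) = (dn u·dn v − m·sn u·sn v·cn u·cn v)/D = 0.9222676961746481/0.9872992678152514 = 0.9341318546862608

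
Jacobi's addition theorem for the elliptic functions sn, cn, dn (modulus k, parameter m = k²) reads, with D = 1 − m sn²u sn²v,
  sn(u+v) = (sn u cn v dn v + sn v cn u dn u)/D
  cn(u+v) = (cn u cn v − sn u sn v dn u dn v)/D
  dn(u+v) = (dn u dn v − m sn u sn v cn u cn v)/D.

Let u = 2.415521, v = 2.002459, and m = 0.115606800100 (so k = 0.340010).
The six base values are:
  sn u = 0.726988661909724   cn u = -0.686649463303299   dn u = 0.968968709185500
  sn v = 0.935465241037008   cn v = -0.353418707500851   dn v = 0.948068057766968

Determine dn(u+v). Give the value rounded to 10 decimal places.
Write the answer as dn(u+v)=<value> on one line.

dn(u+v)=0.9503840839

m = k² = 0.1156068001
D = 1 − m·sn²u·sn²v = 0.9465319967220437
dn(u+v) = (dn u·dn v − m·sn u·sn v·cn u·cn v)/D = 0.8995689445664372/0.9465319967220437 = 0.9503840838785743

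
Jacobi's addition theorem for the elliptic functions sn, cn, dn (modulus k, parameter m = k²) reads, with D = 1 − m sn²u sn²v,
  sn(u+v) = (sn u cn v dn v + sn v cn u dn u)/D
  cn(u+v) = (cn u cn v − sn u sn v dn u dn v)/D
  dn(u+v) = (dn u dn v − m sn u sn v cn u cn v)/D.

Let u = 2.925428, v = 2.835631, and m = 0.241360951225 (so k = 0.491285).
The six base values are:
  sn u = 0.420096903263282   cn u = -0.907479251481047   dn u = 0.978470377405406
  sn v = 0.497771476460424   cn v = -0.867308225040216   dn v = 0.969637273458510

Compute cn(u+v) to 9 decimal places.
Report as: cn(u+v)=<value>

m = k² = 0.241360951225
D = 1 − m·sn²u·sn²v = 0.9894457838870203
cn(u+v) = (cn u·cn v − sn u·sn v·dn u·dn v)/D = 0.5886665929828622/0.9894457838870203 = 0.5949457793132393

cn(u+v)=0.594945779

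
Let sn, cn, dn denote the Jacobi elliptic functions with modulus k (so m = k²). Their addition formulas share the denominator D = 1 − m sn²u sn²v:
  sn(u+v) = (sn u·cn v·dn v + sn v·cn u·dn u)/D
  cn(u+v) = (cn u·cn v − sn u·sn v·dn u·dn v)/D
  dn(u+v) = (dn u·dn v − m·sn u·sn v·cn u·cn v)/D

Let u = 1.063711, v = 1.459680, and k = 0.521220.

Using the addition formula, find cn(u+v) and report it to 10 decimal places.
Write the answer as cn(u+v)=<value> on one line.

cn(u+v)=-0.6627466596

sn u = 0.8523314751918221, cn u = 0.5230019659593378, dn u = 0.8959017650266239
sn v = 0.9793382470999856, cn v = 0.2022290725072127, dn v = 0.8599070310853228
m = k² = 0.2716702884
D = 1 − m·sn²u·sn²v = 0.8107113262346141
cn(u+v) = (cn u·cn v − sn u·sn v·dn u·dn v)/D = -0.5372962233723153/0.8107113262346141 = -0.6627466596128763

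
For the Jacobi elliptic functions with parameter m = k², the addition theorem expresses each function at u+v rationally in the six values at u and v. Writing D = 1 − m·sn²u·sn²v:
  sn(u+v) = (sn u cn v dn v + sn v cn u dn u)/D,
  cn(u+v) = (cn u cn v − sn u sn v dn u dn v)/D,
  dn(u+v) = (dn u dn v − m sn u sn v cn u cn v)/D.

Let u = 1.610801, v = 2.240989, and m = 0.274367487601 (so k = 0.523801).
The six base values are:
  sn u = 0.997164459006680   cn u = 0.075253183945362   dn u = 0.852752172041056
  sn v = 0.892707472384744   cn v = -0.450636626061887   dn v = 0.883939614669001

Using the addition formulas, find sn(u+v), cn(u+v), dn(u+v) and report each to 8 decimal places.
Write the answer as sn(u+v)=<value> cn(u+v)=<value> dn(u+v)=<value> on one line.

sn(u+v)=-0.43435268 cn(u+v)=-0.90074289 dn(u+v)=0.97377472

m = k² = 0.274367487601
D = 1 − m·sn²u·sn²v = 0.7825874707379826
sn(u+v) = (sn u·cn v·dn v + sn v·cn u·dn u)/D = -0.3399189627023847/0.7825874707379826 = -0.43435267674531
cn(u+v) = (cn u·cn v − sn u·sn v·dn u·dn v)/D = -0.7049100993399142/0.7825874707379826 = -0.9007428890666771
dn(u+v) = (dn u·dn v − m·sn u·sn v·cn u·cn v)/D = 0.762063898310006/0.7825874707379826 = 0.9737747239824541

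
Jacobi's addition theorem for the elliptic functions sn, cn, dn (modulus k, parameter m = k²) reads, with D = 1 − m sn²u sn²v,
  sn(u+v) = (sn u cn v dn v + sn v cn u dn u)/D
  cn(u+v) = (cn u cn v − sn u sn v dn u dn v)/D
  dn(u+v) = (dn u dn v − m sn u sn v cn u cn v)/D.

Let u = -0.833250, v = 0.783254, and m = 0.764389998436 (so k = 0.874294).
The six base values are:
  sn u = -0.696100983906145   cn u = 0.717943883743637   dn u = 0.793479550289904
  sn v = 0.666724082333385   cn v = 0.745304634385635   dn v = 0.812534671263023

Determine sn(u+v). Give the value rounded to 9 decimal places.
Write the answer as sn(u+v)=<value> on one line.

m = k² = 0.764389998436
D = 1 − m·sn²u·sn²v = 0.8353537757242613
sn(u+v) = (sn u·cn v·dn v + sn v·cn u·dn u)/D = -0.04173367539350241/0.8353537757242613 = -0.04995928264922109

sn(u+v)=-0.049959283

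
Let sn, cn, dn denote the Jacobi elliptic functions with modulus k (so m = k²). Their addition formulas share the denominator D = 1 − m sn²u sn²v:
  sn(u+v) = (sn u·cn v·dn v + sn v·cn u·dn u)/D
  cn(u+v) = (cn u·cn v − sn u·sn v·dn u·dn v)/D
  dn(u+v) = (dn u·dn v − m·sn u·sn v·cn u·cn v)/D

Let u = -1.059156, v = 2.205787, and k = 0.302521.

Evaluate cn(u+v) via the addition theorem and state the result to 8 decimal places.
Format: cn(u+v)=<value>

sn u = -0.8647760636335022, cn u = 0.5021577040796497, dn u = 0.9651728758758049
sn v = 0.8408194620016717, cn v = -0.5413156494312901, dn v = 0.9671081479283623
m = k² = 0.091518955441
D = 1 − m·sn²u·sn²v = 0.9516135359765395
cn(u+v) = (cn u·cn v − sn u·sn v·dn u·dn v)/D = 0.4068877994159857/0.9516135359765395 = 0.4275767252495416

cn(u+v)=0.42757673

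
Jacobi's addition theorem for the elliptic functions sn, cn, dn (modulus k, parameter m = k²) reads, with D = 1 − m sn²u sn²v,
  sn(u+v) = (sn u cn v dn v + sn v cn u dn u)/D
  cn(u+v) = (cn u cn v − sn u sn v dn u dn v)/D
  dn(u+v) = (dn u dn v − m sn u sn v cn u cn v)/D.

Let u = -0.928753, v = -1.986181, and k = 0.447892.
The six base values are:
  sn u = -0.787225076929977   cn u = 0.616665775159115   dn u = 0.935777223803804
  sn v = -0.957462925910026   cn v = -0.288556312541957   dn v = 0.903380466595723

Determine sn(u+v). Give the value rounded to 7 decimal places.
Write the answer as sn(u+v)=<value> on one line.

sn(u+v)=-0.3919780

m = k² = 0.200607243664
D = 1 − m·sn²u·sn²v = 0.8860305679679315
sn(u+v) = (sn u·cn v·dn v + sn v·cn u·dn u)/D = -0.3473044756774594/0.8860305679679315 = -0.3919779838679669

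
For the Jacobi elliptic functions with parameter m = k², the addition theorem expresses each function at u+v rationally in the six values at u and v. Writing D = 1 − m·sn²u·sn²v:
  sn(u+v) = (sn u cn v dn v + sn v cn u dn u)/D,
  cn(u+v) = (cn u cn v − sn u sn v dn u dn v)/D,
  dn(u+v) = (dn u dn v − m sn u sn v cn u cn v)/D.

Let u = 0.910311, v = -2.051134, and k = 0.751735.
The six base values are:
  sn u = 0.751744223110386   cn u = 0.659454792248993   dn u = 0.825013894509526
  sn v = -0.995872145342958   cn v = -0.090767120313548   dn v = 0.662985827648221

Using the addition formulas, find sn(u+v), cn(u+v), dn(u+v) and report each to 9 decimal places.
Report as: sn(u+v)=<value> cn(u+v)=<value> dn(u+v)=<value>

m = k² = 0.565105510225
D = 1 − m·sn²u·sn²v = 0.6832789625256948
sn(u+v) = (sn u·cn v·dn v + sn v·cn u·dn u)/D = -0.5870515168676973/0.6832789625256948 = -0.8591681422441294
cn(u+v) = (cn u·cn v − sn u·sn v·dn u·dn v)/D = 0.3496293139505404/0.6832789625256948 = 0.511693368486217
dn(u+v) = (dn u·dn v − m·sn u·sn v·cn u·cn v)/D = 0.5216494230254964/0.6832789625256948 = 0.7634501450143502

sn(u+v)=-0.859168142 cn(u+v)=0.511693368 dn(u+v)=0.763450145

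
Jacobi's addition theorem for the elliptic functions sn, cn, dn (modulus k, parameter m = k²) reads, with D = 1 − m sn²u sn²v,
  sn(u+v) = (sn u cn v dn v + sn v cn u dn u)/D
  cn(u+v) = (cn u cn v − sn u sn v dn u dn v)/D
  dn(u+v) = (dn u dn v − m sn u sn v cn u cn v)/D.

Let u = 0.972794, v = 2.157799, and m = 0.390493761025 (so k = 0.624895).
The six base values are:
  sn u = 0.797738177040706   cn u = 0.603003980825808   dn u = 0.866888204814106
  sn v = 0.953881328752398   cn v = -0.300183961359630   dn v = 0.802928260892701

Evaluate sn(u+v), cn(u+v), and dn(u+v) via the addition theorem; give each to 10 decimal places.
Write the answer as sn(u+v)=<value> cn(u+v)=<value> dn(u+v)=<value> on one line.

m = k² = 0.390493761025
D = 1 − m·sn²u·sn²v = 0.7738880328605293
sn(u+v) = (sn u·cn v·dn v + sn v·cn u·dn u)/D = 0.3063533105368539/0.7738880328605293 = 0.3958625764045962
cn(u+v) = (cn u·cn v − sn u·sn v·dn u·dn v)/D = -0.7106689359524938/0.7738880328605293 = -0.9183097628808676
dn(u+v) = (dn u·dn v − m·sn u·sn v·cn u·cn v)/D = 0.7498359353417153/0.7738880328605293 = 0.9689204426253885

sn(u+v)=0.3958625764 cn(u+v)=-0.9183097629 dn(u+v)=0.9689204426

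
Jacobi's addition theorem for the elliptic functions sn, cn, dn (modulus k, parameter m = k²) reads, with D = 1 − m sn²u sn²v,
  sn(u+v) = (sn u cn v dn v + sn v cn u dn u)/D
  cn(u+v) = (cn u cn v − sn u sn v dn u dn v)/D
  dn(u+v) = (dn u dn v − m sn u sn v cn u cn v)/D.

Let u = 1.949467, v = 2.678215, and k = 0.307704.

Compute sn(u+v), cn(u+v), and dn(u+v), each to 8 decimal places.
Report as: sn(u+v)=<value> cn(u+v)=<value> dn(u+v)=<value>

sn u = 0.9481355639052732, cn u = -0.3178662493219902, dn u = 0.9564961021270144
sn v = 0.5138062393954032, cn v = -0.8579062584911906, dn v = 0.9874230682263098
m = k² = 0.094681751616
D = 1 − m·sn²u·sn²v = 0.9775298534265932
sn(u+v) = (sn u·cn v·dn v + sn v·cn u·dn u)/D = -0.9593977473431645/0.9775298534265932 = -0.9814510973553706
cn(u+v) = (cn u·cn v − sn u·sn v·dn u·dn v)/D = -0.1874048471440327/0.9775298534265932 = -0.1917126586846544
dn(u+v) = (dn u·dn v − m·sn u·sn v·cn u·cn v)/D = 0.9318880622666381/0.9775298534265932 = 0.9533090564958561

sn(u+v)=-0.98145110 cn(u+v)=-0.19171266 dn(u+v)=0.95330906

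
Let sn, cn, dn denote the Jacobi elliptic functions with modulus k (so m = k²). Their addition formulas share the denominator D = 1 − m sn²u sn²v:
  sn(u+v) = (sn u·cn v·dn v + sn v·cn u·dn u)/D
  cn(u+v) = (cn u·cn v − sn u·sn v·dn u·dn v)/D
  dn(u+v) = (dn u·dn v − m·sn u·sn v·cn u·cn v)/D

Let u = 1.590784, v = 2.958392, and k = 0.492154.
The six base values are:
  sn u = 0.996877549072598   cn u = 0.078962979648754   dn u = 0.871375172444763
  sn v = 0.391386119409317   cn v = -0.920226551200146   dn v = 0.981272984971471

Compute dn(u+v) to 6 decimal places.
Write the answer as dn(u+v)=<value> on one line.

m = k² = 0.242215559716
D = 1 − m·sn²u·sn²v = 0.9631280159363753
dn(u+v) = (dn u·dn v − m·sn u·sn v·cn u·cn v)/D = 0.8619239246102071/0.9631280159363753 = 0.8949214542079587

dn(u+v)=0.894921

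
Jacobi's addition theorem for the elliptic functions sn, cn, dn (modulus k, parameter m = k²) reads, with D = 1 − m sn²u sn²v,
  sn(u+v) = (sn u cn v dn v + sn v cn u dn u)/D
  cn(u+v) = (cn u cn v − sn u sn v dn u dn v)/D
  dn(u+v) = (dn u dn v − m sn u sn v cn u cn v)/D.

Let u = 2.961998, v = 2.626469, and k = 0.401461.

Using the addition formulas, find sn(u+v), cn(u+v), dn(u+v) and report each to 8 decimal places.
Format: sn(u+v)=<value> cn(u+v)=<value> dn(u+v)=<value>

sn(u+v)=-0.81533930 cn(u+v)=0.57898345 dn(u+v)=0.94491115

sn u = 0.3129201468840984, cn u = -0.9497794384350686, dn u = 0.9920777692847598
sn v = 0.6033931488432422, cn v = -0.797443858794484, dn v = 0.970216653935316
m = k² = 0.161170934521
D = 1 − m·sn²u·sn²v = 0.9942541468220346
sn(u+v) = (sn u·cn v·dn v + sn v·cn u·dn u)/D = -0.8106544765998339/0.9942541468220346 = -0.8153392964876777
cn(u+v) = (cn u·cn v − sn u·sn v·dn u·dn v)/D = 0.5756566928660356/0.9942541468220346 = 0.5789834467434961
dn(u+v) = (dn u·dn v − m·sn u·sn v·cn u·cn v)/D = 0.9394818292427134/0.9942541468220346 = 0.944911149976702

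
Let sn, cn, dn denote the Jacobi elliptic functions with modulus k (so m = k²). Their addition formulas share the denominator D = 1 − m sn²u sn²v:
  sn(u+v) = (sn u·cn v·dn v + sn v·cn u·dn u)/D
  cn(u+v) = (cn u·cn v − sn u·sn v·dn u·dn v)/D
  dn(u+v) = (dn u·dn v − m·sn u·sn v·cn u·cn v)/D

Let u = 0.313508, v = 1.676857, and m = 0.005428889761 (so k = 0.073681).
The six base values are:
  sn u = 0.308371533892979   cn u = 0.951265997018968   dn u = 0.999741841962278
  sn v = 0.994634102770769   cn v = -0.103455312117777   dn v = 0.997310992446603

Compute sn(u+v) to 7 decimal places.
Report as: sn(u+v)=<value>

m = k² = 0.005428889761
D = 1 − m·sn²u·sn²v = 0.9994892759886059
sn(u+v) = (sn u·cn v·dn v + sn v·cn u·dn u)/D = 0.9141004554612141/0.9994892759886059 = 0.9145675470675433

sn(u+v)=0.9145675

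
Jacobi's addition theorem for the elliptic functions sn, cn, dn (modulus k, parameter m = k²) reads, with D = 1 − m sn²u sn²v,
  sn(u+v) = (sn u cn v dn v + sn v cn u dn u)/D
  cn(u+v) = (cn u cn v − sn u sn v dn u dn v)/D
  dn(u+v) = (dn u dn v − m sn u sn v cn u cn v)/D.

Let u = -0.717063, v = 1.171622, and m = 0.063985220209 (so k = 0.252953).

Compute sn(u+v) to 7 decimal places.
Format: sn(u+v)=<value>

sn u = -0.6544989173323892, cn u = 0.7560629386570475, dn u = 0.98620014495198
sn v = 0.9162474427790104, cn v = 0.400612810080911, dn v = 0.9727712000689499
m = k² = 0.063985220209
D = 1 − m·sn²u·sn²v = 0.9769896573955333
sn(u+v) = (sn u·cn v·dn v + sn v·cn u·dn u)/D = 0.4281197709936533/0.9769896573955333 = 0.4382029714981205

sn(u+v)=0.4382030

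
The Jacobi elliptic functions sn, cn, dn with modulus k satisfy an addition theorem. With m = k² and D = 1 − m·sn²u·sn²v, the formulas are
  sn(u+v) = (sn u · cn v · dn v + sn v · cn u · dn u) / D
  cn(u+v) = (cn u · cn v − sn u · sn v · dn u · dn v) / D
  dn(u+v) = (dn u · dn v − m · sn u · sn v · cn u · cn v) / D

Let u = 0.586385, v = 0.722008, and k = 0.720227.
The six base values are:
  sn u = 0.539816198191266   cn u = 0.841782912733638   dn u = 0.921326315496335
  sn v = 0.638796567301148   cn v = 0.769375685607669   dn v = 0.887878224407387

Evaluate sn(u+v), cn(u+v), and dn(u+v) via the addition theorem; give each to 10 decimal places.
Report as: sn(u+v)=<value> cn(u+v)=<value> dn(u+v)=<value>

sn(u+v)=0.9209857609 cn(u+v)=0.3895962373 dn(u+v)=0.7483369255

m = k² = 0.518726931529
D = 1 − m·sn²u·sn²v = 0.9383183804380463
sn(u+v) = (sn u·cn v·dn v + sn v·cn u·dn u)/D = 0.8641778676067006/0.9383183804380463 = 0.9209857609346479
cn(u+v) = (cn u·cn v − sn u·sn v·dn u·dn v)/D = 0.3655653104530217/0.9383183804380463 = 0.3895962373478824
dn(u+v) = (dn u·dn v − m·sn u·sn v·cn u·cn v)/D = 0.7021782919927602/0.9383183804380463 = 0.7483369255379543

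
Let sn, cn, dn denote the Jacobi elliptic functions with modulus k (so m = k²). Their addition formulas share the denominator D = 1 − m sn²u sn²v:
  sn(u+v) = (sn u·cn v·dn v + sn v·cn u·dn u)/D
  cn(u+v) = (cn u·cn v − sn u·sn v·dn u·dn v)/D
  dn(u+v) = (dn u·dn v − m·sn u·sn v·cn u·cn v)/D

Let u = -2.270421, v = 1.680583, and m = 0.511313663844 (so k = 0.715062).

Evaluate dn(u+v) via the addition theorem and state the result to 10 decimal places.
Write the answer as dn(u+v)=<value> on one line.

sn u = -0.9587502907735512, cn u = -0.2842496788769182, dn u = 0.7280105742225061
sn v = 0.9917640081569352, cn v = 0.128078695045236, dn v = 0.7050347532434324
m = k² = 0.511313663844
D = 1 − m·sn²u·sn²v = 0.5377093575834523
dn(u+v) = (dn u·dn v − m·sn u·sn v·cn u·cn v)/D = 0.4955725574409732/0.5377093575834523 = 0.9216364760102962

dn(u+v)=0.9216364760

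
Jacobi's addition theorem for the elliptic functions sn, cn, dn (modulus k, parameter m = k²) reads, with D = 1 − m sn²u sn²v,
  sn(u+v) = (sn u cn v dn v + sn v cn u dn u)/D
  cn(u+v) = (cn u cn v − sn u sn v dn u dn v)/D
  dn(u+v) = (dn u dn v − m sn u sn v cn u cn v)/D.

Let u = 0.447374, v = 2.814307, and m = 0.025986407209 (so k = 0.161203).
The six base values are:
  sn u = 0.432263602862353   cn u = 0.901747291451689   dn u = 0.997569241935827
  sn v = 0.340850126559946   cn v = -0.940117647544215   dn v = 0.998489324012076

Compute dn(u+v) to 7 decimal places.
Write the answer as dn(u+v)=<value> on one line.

dn(u+v)=0.9998721

m = k² = 0.025986407209
D = 1 − m·sn²u·sn²v = 0.9994358812997036
dn(u+v) = (dn u·dn v − m·sn u·sn v·cn u·cn v)/D = 0.9993080654188147/0.9994358812997036 = 0.9998721119750847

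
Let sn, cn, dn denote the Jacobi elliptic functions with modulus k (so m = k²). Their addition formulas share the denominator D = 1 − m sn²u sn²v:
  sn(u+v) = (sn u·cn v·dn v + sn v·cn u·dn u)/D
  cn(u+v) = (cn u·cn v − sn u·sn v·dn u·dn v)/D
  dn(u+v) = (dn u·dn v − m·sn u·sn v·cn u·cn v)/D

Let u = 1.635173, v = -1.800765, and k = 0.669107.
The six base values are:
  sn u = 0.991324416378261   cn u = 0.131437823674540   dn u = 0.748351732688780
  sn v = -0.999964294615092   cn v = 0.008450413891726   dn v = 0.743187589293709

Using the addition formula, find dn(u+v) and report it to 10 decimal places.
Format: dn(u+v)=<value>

m = k² = 0.447704177449
D = 1 − m·sn²u·sn²v = 0.5600617338312369
dn(u+v) = (dn u·dn v − m·sn u·sn v·cn u·cn v)/D = 0.5566586553054178/0.5600617338312369 = 0.9939237439013383

dn(u+v)=0.9939237439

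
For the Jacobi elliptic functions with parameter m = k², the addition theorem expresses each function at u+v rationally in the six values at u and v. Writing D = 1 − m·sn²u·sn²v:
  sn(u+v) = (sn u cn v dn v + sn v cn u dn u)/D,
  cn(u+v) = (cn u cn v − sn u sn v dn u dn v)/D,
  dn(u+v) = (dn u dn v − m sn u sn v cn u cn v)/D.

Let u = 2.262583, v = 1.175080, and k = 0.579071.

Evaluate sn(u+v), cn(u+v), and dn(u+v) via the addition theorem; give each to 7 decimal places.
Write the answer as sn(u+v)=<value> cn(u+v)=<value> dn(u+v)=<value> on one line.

sn u = 0.906247841004033, cn u = -0.4227467926259511, dn u = 0.8512367571321209
sn v = 0.8941258957638368, cn v = 0.4478156791856627, dn v = 0.8555244715332001
m = k² = 0.335323223041
D = 1 − m·sn²u·sn²v = 0.7798316194369738
sn(u+v) = (sn u·cn v·dn v + sn v·cn u·dn u)/D = 0.02544119400062934/0.7798316194369738 = 0.0326239580013407
cn(u+v) = (cn u·cn v − sn u·sn v·dn u·dn v)/D = -0.7794165127334136/0.7798316194369738 = -0.9994676970089262
dn(u+v) = (dn u·dn v − m·sn u·sn v·cn u·cn v)/D = 0.7796924491478634/0.7798316194369738 = 0.9998215380273874

sn(u+v)=0.0326240 cn(u+v)=-0.9994677 dn(u+v)=0.9998215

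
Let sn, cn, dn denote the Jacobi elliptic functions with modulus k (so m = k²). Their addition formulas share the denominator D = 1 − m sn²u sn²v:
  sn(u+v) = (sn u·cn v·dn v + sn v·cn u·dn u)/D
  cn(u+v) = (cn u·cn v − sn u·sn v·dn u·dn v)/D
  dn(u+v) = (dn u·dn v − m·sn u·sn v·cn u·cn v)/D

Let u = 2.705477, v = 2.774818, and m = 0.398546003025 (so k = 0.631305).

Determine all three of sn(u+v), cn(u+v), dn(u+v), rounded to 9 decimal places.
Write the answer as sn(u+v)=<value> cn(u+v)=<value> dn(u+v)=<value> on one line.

sn(u+v)=-0.993152318 cn(u+v)=0.116826685 dn(u+v)=0.779033723

sn u = 0.7261905275982755, cn u = -0.6874935036976992, dn u = 0.8887213828054012
sn v = 0.6821221523313721, cn v = -0.7312382438705024, dn v = 0.9025299324061568
m = k² = 0.398546003025
D = 1 − m·sn²u·sn²v = 0.9022078656535601
sn(u+v) = (sn u·cn v·dn v + sn v·cn u·dn u)/D = -0.8960298326518257/0.9022078656535601 = -0.9931523175124847
cn(u+v) = (cn u·cn v − sn u·sn v·dn u·dn v)/D = 0.1054019537062458/0.9022078656535601 = 0.1168266845356004
dn(u+v) = (dn u·dn v − m·sn u·sn v·cn u·cn v)/D = 0.7028503526455299/0.9022078656535601 = 0.7790337231613299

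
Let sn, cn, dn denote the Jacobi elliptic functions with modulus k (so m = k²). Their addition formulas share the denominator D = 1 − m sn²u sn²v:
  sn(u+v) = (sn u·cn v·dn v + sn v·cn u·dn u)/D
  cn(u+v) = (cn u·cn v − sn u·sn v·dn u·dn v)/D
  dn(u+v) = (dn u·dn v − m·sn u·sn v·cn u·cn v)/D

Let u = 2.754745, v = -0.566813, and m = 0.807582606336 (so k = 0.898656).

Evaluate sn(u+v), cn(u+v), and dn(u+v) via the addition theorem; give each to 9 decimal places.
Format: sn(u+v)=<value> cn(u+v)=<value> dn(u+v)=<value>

sn u = 0.9765341705259045, cn u = -0.2153625171548748, dn u = 0.4794516593665113
sn v = -0.5176064821067863, cn v = 0.8556187992798178, dn v = 0.8852317880755697
m = k² = 0.807582606336
D = 1 − m·sn²u·sn²v = 0.7936705318913929
sn(u+v) = (sn u·cn v·dn v + sn v·cn u·dn u)/D = 0.7930933800684137/0.7936705318913929 = 0.9992728067884746
cn(u+v) = (cn u·cn v − sn u·sn v·dn u·dn v)/D = 0.03026224850246876/0.7936705318913929 = 0.03812948482583941
dn(u+v) = (dn u·dn v − m·sn u·sn v·cn u·cn v)/D = 0.3492073712254794/0.7936705318913929 = 0.4399903451036349

sn(u+v)=0.999272807 cn(u+v)=0.038129485 dn(u+v)=0.439990345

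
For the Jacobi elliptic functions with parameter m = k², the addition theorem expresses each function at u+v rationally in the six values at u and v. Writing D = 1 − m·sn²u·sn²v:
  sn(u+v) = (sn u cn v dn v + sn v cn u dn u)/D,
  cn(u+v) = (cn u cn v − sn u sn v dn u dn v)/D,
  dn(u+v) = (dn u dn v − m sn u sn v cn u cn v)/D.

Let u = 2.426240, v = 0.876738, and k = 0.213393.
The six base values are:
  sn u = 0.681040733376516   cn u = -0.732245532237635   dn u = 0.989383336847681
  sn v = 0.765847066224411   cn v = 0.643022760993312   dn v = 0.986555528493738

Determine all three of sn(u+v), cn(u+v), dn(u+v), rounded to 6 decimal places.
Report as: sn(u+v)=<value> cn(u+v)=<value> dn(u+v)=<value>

sn(u+v)=-0.124338 cn(u+v)=-0.992240 dn(u+v)=0.999648

m = k² = 0.045536572449
D = 1 − m·sn²u·sn²v = 0.9876123016849691
sn(u+v) = (sn u·cn v·dn v + sn v·cn u·dn u)/D = -0.1227973676694937/0.9876123016849691 = -0.1243376246529014
cn(u+v) = (cn u·cn v − sn u·sn v·dn u·dn v)/D = -0.979948399117487/0.9876123016849691 = -0.9922399685034232
dn(u+v) = (dn u·dn v − m·sn u·sn v·cn u·cn v)/D = 0.9872646067047571/0.9876123016849691 = 0.9996479438544671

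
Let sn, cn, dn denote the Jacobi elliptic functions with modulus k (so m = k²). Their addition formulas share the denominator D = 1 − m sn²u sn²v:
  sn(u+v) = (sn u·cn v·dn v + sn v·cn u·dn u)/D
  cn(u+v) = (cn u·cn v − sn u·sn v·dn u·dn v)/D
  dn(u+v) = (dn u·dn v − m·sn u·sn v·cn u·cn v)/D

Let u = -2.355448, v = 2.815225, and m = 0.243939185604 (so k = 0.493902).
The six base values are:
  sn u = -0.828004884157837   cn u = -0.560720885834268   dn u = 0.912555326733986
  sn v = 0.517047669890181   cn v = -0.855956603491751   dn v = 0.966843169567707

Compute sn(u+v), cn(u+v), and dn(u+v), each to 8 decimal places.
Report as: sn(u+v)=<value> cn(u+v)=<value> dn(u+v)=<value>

sn(u+v)=0.44035786 cn(u+v)=0.89782234 dn(u+v)=0.97606174

m = k² = 0.243939185604
D = 1 − m·sn²u·sn²v = 0.9552896018515243
sn(u+v) = (sn u·cn v·dn v + sn v·cn u·dn u)/D = 0.4206692828416489/0.9552896018515243 = 0.4403578580006687
cn(u+v) = (cn u·cn v − sn u·sn v·dn u·dn v)/D = 0.8576803471452151/0.9552896018515243 = 0.8978223415002898
dn(u+v) = (dn u·dn v − m·sn u·sn v·cn u·cn v)/D = 0.9324216319742793/0.9552896018515243 = 0.9760617410333759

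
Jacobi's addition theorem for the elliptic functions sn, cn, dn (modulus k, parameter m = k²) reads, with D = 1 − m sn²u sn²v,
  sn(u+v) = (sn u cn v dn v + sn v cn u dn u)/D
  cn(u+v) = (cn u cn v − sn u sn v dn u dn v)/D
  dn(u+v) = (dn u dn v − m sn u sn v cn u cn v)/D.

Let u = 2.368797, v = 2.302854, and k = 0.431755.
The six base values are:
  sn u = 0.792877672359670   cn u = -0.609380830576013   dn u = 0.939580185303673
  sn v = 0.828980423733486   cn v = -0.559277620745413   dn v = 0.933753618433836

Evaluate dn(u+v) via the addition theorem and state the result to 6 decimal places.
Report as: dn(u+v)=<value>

m = k² = 0.186412380025
D = 1 − m·sn²u·sn²v = 0.9194666662571634
dn(u+v) = (dn u·dn v − m·sn u·sn v·cn u·cn v)/D = 0.835578229145944/0.9194666662571634 = 0.9087640257229762

dn(u+v)=0.908764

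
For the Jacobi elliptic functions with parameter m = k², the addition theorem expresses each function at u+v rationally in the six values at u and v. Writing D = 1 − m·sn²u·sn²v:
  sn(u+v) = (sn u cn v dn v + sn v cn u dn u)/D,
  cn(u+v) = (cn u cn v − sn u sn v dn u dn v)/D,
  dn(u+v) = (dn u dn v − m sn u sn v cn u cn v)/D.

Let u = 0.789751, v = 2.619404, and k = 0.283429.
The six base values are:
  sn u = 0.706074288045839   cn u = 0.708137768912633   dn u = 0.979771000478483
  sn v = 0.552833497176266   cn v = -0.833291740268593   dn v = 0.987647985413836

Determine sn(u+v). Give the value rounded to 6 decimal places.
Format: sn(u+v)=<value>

m = k² = 0.080331998041
D = 1 − m·sn²u·sn²v = 0.9877600945709002
sn(u+v) = (sn u·cn v·dn v + sn v·cn u·dn u)/D = -0.1975353839781351/0.9877600945709002 = -0.1999831589308615

sn(u+v)=-0.199983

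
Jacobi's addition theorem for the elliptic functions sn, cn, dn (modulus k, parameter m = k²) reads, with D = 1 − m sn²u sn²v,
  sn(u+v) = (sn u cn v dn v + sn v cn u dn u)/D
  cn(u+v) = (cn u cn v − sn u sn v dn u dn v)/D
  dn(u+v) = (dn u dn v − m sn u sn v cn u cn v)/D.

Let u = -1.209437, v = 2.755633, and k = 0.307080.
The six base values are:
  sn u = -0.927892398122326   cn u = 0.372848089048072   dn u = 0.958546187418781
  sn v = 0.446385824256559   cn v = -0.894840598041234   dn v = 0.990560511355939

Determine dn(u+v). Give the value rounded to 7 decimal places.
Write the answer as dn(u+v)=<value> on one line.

m = k² = 0.0942981264
D = 1 − m·sn²u·sn²v = 0.9838222140064779
dn(u+v) = (dn u·dn v − m·sn u·sn v·cn u·cn v)/D = 0.9364666735752481/0.9838222140064779 = 0.9518657540386479

dn(u+v)=0.9518658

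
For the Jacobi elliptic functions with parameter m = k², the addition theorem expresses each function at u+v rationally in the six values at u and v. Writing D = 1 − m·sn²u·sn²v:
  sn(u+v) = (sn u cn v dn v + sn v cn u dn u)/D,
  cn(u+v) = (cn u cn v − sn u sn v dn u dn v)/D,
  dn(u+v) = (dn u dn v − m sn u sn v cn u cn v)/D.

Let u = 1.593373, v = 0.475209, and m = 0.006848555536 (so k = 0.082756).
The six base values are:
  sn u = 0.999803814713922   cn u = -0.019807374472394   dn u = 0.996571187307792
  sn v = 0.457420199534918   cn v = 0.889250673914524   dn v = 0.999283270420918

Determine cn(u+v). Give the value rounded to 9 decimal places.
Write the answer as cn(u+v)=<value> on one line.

m = k² = 0.006848555536
D = 1 − m·sn²u·sn²v = 0.9985676167336013
cn(u+v) = (cn u·cn v − sn u·sn v·dn u·dn v)/D = -0.4730494226686409/0.9985676167336013 = -0.4737279827038908

cn(u+v)=-0.473727983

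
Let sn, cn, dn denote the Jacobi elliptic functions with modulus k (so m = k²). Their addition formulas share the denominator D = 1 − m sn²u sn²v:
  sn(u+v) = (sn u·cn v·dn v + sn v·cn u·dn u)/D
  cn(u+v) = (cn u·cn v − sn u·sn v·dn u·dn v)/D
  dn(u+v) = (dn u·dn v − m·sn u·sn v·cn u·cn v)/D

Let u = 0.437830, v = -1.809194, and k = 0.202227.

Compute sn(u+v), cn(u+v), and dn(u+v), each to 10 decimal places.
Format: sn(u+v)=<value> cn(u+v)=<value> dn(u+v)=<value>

sn u = 0.4234766555226174, cn u = 0.9059070163252841, dn u = 0.9963262829581839
sn v = -0.9764520449557849, cn v = -0.2157345681657576, dn v = 0.9803099441161987
m = k² = 0.040895759529
D = 1 − m·sn²u·sn²v = 0.9930073938786471
sn(u+v) = (sn u·cn v·dn v + sn v·cn u·dn u)/D = -0.9708847796504707/0.9930073938786471 = -0.9777216017075499
cn(u+v) = (cn u·cn v − sn u·sn v·dn u·dn v)/D = 0.2084380697970492/0.9930073938786471 = 0.2099058587901329
dn(u+v) = (dn u·dn v − m·sn u·sn v·cn u·cn v)/D = 0.9734036345189487/0.9930073938786471 = 0.9802581939665858

sn(u+v)=-0.9777216017 cn(u+v)=0.2099058588 dn(u+v)=0.9802581940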